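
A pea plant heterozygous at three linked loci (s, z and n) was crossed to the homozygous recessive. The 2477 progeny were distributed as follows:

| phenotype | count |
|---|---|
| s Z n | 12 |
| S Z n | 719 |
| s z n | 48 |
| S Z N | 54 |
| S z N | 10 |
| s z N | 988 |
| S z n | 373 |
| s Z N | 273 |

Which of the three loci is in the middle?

s

The two most frequent reciprocal classes, s z N and S Z n, are the parental types, so the F1 was s z N / S Z n.
The two rarest classes, S z N and s Z n, are the double crossovers. Comparing them with the parentals, only the s allele has switched, so s is the middle locus and the order is z – s – n.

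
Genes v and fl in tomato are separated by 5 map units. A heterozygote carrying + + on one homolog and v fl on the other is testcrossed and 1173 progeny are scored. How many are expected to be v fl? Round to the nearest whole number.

557

A map distance of 5 map units corresponds to a recombination frequency of 0.050.
The F1 is + + / v fl, so v fl is a parental gamete class with expected frequency (1 − r)/2 = 0.950/2 = 0.4750.
Expected number = 0.4750 × 1173 = 557.17 ≈ 557.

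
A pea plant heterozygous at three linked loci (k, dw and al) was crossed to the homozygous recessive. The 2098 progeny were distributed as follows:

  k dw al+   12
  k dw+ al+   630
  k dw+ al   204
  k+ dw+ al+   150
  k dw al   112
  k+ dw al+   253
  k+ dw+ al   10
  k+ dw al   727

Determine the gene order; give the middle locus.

The two most frequent reciprocal classes, k dw+ al+ and k+ dw al, are the parental types, so the F1 was k dw+ al+ / k+ dw al.
The two rarest classes, k dw al+ and k+ dw+ al, are the double crossovers. Comparing them with the parentals, only the dw allele has switched, so dw is the middle locus and the order is al – dw – k.

dw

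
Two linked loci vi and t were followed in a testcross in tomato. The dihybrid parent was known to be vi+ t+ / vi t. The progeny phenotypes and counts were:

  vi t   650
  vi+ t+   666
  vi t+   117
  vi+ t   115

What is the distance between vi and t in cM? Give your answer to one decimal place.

The recombinant classes are vi+ t and vi t+: 115 + 117 = 232.
Recombination frequency = 232/1548 = 0.1499 ≈ 15.0%, i.e. 15.0 cM.

15.0 cM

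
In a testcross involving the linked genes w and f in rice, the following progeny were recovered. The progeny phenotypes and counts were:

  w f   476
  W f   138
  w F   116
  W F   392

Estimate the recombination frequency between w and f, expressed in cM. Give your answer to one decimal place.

22.6 cM

The two most frequent classes, W F (392) and w f (476), are the parental types, so the F1 was W F / w f.
The recombinant classes are W f and w F: 138 + 116 = 254.
Recombination frequency = 254/1122 = 0.2264 ≈ 22.6%, i.e. 22.6 cM.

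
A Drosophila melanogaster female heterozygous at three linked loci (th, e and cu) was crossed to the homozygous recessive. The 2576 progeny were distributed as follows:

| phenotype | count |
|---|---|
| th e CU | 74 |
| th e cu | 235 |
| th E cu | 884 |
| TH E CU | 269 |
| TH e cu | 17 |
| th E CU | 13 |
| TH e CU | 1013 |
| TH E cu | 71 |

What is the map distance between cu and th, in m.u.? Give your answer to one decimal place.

6.8 m.u.

The two most frequent reciprocal classes, th E cu and TH e CU, are the parental types, so the F1 was th E cu / TH e CU.
The two rarest classes, th E CU and TH e cu, are the double crossovers. Comparing them with the parentals, only the cu allele has switched, so cu is the middle locus and the order is e – cu – th.
Crossovers in the cu–th interval produce the single-crossover classes TH E cu and th e CU (71 + 74 = 145) plus the double crossovers (30).
RF(cu–th) = (145 + 30) / 2576 = 175/2576 = 0.0679 → 6.8 m.u.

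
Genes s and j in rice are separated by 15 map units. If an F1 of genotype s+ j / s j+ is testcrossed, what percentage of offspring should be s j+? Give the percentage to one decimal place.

A map distance of 15 map units corresponds to a recombination frequency of 0.150.
The F1 is s+ j / s j+, so s j+ is a parental gamete class with expected frequency (1 − r)/2 = 0.850/2 = 0.4250.
That is 0.4250 = 42.5% of the progeny.

42.5%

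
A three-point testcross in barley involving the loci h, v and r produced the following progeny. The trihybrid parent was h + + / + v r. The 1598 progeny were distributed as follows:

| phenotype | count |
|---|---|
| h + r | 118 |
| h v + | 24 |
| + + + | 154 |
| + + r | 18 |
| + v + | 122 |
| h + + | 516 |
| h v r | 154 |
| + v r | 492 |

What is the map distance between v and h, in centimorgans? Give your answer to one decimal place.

21.9 centimorgans

The two rarest classes, h v + and + + r, are the double crossovers. Comparing them with the parentals, only the v allele has switched, so v is the middle locus and the order is r – v – h.
Crossovers in the v–h interval produce the single-crossover classes + + + and h v r (154 + 154 = 308) plus the double crossovers (42).
RF(v–h) = (308 + 42) / 1598 = 350/1598 = 0.2190 → 21.9 centimorgans.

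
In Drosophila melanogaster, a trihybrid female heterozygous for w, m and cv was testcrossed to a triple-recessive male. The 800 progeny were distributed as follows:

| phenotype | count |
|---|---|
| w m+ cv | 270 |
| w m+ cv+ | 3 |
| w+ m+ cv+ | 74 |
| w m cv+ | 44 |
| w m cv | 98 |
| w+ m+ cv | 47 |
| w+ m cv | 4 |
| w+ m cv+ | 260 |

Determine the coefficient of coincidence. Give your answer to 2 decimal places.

0.32

The two most frequent reciprocal classes, w m+ cv and w+ m cv+, are the parental types, so the F1 was w m+ cv / w+ m cv+.
The two rarest classes, w m+ cv+ and w+ m cv, are the double crossovers. Comparing them with the parentals, only the cv allele has switched, so cv is the middle locus and the order is w – cv – m.
w–cv: (91 + 7)/800 = 0.1225; cv–m: (172 + 7)/800 = 0.2238.
Expected DCO frequency = 0.1225 × 0.2238 ≈ 0.02742; observed = 7/800 ≈ 0.00875.
Coefficient of coincidence = 0.00875/0.02742 ≈ 0.32.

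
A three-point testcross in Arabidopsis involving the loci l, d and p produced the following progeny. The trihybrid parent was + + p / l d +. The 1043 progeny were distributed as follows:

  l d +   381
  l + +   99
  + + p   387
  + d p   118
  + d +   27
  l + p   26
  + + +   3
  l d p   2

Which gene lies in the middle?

The two rarest classes, + + + and l d p, are the double crossovers. Comparing them with the parentals, only the p allele has switched, so p is the middle locus and the order is l – p – d.

p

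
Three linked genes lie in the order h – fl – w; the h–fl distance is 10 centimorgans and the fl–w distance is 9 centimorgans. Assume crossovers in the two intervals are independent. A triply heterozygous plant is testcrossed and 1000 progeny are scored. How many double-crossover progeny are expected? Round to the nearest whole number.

Map distances give recombination frequencies of 0.100 and 0.090 for the two intervals.
With no interference, expected double-crossover frequency = 0.100 × 0.090 = 0.00900.
Expected number = 0.00900 × 1000 = 9.00 ≈ 9.

9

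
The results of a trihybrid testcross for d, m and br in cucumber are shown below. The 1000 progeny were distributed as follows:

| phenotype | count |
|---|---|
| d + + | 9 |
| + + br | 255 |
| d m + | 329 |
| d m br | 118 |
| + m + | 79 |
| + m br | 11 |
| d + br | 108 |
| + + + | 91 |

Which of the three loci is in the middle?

m

The two most frequent reciprocal classes, + + br and d m +, are the parental types, so the F1 was + + br / d m +.
The two rarest classes, + m br and d + +, are the double crossovers. Comparing them with the parentals, only the m allele has switched, so m is the middle locus and the order is d – m – br.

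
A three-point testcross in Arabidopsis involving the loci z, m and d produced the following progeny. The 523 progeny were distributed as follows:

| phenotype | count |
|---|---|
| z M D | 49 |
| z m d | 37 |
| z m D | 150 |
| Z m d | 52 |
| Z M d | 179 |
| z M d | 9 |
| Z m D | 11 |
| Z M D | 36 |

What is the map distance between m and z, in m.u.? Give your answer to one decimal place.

The two most frequent reciprocal classes, Z M d and z m D, are the parental types, so the F1 was Z M d / z m D.
The two rarest classes, z M d and Z m D, are the double crossovers. Comparing them with the parentals, only the z allele has switched, so z is the middle locus and the order is d – z – m.
Crossovers in the z–m interval produce the single-crossover classes Z m d and z M D (52 + 49 = 101) plus the double crossovers (20).
RF(z–m) = (101 + 20) / 523 = 121/523 = 0.2314 → 23.1 m.u.

23.1 m.u.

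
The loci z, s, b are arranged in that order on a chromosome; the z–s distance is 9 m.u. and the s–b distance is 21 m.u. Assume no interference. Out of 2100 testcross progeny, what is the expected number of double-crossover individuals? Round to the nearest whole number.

Map distances give recombination frequencies of 0.090 and 0.210 for the two intervals.
With no interference, expected double-crossover frequency = 0.090 × 0.210 = 0.01890.
Expected number = 0.01890 × 2100 = 39.69 ≈ 40.

40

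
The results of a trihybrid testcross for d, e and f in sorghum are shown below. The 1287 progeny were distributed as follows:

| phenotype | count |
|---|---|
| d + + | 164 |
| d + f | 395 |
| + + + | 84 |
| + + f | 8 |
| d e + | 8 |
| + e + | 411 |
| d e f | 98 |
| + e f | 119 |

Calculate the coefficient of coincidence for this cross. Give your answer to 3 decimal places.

The two most frequent reciprocal classes, + e + and d + f, are the parental types, so the F1 was + e + / d + f.
The two rarest classes, d e + and + + f, are the double crossovers. Comparing them with the parentals, only the d allele has switched, so d is the middle locus and the order is f – d – e.
f–d: (283 + 16)/1287 = 0.2323; d–e: (182 + 16)/1287 = 0.1538.
Expected DCO frequency = 0.2323 × 0.1538 ≈ 0.03573; observed = 16/1287 ≈ 0.01243.
Coefficient of coincidence = 0.01243/0.03573 ≈ 0.348.

0.348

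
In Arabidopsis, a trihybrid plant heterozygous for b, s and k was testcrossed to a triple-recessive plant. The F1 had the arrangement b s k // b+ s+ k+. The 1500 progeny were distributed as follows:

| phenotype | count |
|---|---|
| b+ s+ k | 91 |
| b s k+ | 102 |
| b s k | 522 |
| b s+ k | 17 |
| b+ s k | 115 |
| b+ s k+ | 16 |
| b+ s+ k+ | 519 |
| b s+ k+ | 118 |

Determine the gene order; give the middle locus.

s

The two rarest classes, b s+ k and b+ s k+, are the double crossovers. Comparing them with the parentals, only the s allele has switched, so s is the middle locus and the order is k – s – b.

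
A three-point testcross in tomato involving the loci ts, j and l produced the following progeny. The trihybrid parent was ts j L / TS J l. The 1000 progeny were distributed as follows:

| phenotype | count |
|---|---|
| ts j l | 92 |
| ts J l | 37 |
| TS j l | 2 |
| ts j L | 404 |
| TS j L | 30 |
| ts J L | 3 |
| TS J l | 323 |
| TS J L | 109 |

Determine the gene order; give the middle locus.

j

The two rarest classes, ts J L and TS j l, are the double crossovers. Comparing them with the parentals, only the j allele has switched, so j is the middle locus and the order is ts – j – l.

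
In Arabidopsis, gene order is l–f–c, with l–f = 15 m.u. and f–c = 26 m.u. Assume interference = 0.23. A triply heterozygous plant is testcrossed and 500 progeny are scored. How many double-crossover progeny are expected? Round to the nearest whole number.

Map distances give recombination frequencies of 0.150 and 0.260 for the two intervals.
With interference 0.23 (so coincidence = 0.77), expected double-crossover frequency = 0.150 × 0.260 × 0.77 = 0.03003.
Expected number = 0.03003 × 500 = 15.02 ≈ 15.

15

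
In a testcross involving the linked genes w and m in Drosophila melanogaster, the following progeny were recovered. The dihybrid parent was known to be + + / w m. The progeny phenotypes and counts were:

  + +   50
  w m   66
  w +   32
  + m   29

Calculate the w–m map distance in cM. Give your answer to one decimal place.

The recombinant classes are + m and w +: 29 + 32 = 61.
Recombination frequency = 61/177 = 0.3446 ≈ 34.5%, i.e. 34.5 cM.

34.5 cM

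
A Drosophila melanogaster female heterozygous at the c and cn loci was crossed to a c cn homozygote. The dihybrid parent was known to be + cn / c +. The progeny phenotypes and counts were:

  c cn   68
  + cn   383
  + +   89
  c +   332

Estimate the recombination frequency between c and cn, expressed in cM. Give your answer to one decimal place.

18.0 cM

The recombinant classes are + + and c cn: 89 + 68 = 157.
Recombination frequency = 157/872 = 0.1800 ≈ 18.0%, i.e. 18.0 cM.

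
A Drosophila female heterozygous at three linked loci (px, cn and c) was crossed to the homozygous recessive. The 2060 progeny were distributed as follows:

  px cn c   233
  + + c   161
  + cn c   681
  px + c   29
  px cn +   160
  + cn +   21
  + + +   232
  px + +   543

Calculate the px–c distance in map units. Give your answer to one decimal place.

25.0 map units

The two most frequent reciprocal classes, px + + and + cn c, are the parental types, so the F1 was px + + / + cn c.
The two rarest classes, px + c and + cn +, are the double crossovers. Comparing them with the parentals, only the c allele has switched, so c is the middle locus and the order is px – c – cn.
Crossovers in the px–c interval produce the single-crossover classes + + + and px cn c (232 + 233 = 465) plus the double crossovers (50).
RF(px–c) = (465 + 50) / 2060 = 515/2060 = 0.2500 → 25.0 map units.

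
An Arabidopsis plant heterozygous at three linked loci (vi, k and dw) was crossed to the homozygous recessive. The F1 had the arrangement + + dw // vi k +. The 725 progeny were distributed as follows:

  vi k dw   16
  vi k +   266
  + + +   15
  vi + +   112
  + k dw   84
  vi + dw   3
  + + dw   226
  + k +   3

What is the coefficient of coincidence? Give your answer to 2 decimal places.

The two rarest classes, vi + dw and + k +, are the double crossovers. Comparing them with the parentals, only the vi allele has switched, so vi is the middle locus and the order is dw – vi – k.
dw–vi: (31 + 6)/725 = 0.0510; vi–k: (196 + 6)/725 = 0.2786.
Expected DCO frequency = 0.0510 × 0.2786 ≈ 0.01421; observed = 6/725 ≈ 0.00828.
Coefficient of coincidence = 0.00828/0.01421 ≈ 0.58.

0.58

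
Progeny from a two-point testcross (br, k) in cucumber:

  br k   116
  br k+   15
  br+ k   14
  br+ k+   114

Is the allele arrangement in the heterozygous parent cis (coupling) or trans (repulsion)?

The two most frequent classes are br+ k+ (114) and br k (116); these are the parental (non-recombinant) types.
So the F1 carried br+ k+ on one chromosome and br k on the other — the recessive alleles are on the same chromosome (cis / coupling).

cis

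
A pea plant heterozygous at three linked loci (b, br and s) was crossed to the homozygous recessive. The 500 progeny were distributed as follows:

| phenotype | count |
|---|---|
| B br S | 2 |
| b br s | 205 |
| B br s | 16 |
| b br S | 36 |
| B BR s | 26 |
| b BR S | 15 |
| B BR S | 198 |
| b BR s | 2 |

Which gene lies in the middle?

The two most frequent reciprocal classes, B BR S and b br s, are the parental types, so the F1 was B BR S / b br s.
The two rarest classes, B br S and b BR s, are the double crossovers. Comparing them with the parentals, only the br allele has switched, so br is the middle locus and the order is s – br – b.

br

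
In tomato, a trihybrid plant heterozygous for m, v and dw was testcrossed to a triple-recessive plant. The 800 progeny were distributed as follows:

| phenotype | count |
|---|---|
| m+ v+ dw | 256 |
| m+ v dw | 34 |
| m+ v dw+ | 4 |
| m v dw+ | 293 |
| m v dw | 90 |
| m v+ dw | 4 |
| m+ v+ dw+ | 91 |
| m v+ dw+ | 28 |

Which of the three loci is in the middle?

The two most frequent reciprocal classes, m v dw+ and m+ v+ dw, are the parental types, so the F1 was m v dw+ / m+ v+ dw.
The two rarest classes, m+ v dw+ and m v+ dw, are the double crossovers. Comparing them with the parentals, only the m allele has switched, so m is the middle locus and the order is dw – m – v.

m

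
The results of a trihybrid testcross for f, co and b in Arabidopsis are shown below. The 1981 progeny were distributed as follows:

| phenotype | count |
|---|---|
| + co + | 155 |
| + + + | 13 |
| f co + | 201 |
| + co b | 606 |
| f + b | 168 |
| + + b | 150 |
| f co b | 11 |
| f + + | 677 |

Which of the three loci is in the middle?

The two most frequent reciprocal classes, + co b and f + +, are the parental types, so the F1 was + co b / f + +.
The two rarest classes, f co b and + + +, are the double crossovers. Comparing them with the parentals, only the f allele has switched, so f is the middle locus and the order is b – f – co.

f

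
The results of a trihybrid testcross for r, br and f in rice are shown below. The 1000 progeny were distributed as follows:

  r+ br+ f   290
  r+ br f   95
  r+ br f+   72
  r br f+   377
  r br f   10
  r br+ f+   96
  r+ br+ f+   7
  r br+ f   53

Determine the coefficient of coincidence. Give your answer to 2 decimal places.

0.58

The two most frequent reciprocal classes, r+ br+ f and r br f+, are the parental types, so the F1 was r+ br+ f / r br f+.
The two rarest classes, r+ br+ f+ and r br f, are the double crossovers. Comparing them with the parentals, only the f allele has switched, so f is the middle locus and the order is br – f – r.
br–f: (191 + 17)/1000 = 0.2080; f–r: (125 + 17)/1000 = 0.1420.
Expected DCO frequency = 0.2080 × 0.1420 ≈ 0.02954; observed = 17/1000 ≈ 0.01700.
Coefficient of coincidence = 0.01700/0.02954 ≈ 0.58.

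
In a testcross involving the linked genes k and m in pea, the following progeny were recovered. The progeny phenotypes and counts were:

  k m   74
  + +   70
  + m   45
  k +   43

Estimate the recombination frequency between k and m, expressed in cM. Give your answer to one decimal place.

37.9 cM

The two most frequent classes, + + (70) and k m (74), are the parental types, so the F1 was + + / k m.
The recombinant classes are + m and k +: 45 + 43 = 88.
Recombination frequency = 88/232 = 0.3793 ≈ 37.9%, i.e. 37.9 cM.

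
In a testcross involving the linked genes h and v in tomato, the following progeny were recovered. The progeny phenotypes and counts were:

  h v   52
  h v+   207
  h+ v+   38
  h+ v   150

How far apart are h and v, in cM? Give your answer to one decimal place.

20.1 cM

The two most frequent classes, h+ v (150) and h v+ (207), are the parental types, so the F1 was h+ v / h v+.
The recombinant classes are h+ v+ and h v: 38 + 52 = 90.
Recombination frequency = 90/447 = 0.2013 ≈ 20.1%, i.e. 20.1 cM.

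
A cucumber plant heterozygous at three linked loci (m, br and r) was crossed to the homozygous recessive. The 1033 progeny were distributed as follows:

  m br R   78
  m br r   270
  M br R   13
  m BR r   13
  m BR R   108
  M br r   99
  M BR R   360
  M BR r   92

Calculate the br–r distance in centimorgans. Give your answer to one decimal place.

The two most frequent reciprocal classes, M BR R and m br r, are the parental types, so the F1 was M BR R / m br r.
The two rarest classes, M br R and m BR r, are the double crossovers. Comparing them with the parentals, only the br allele has switched, so br is the middle locus and the order is r – br – m.
Crossovers in the r–br interval produce the single-crossover classes M BR r and m br R (92 + 78 = 170) plus the double crossovers (26).
RF(r–br) = (170 + 26) / 1033 = 196/1033 = 0.1897 → 19.0 centimorgans.

19.0 centimorgans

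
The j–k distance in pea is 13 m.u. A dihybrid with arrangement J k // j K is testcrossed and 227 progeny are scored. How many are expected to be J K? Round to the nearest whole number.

15

A map distance of 13 m.u. corresponds to a recombination frequency of 0.130.
The F1 is J k / j K, so J K is a recombinant gamete class with expected frequency r/2 = 0.130/2 = 0.0650.
Expected number = 0.0650 × 227 = 14.76 ≈ 15.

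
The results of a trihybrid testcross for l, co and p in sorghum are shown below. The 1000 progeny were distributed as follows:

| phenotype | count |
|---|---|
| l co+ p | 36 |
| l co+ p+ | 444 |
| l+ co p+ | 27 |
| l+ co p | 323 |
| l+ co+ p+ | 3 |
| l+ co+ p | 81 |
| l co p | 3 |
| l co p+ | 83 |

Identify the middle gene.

l

The two most frequent reciprocal classes, l+ co p and l co+ p+, are the parental types, so the F1 was l+ co p / l co+ p+.
The two rarest classes, l co p and l+ co+ p+, are the double crossovers. Comparing them with the parentals, only the l allele has switched, so l is the middle locus and the order is co – l – p.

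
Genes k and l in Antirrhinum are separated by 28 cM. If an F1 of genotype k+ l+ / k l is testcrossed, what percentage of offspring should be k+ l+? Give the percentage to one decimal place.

A map distance of 28 cM corresponds to a recombination frequency of 0.280.
The F1 is k+ l+ / k l, so k+ l+ is a parental gamete class with expected frequency (1 − r)/2 = 0.720/2 = 0.3600.
That is 0.3600 = 36.0% of the progeny.

36.0%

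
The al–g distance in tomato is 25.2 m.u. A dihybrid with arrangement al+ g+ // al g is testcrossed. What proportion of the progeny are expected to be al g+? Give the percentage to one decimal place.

12.6%

A map distance of 25.2 m.u. corresponds to a recombination frequency of 0.252.
The F1 is al+ g+ / al g, so al g+ is a recombinant gamete class with expected frequency r/2 = 0.252/2 = 0.1260.
That is 0.1260 = 12.6% of the progeny.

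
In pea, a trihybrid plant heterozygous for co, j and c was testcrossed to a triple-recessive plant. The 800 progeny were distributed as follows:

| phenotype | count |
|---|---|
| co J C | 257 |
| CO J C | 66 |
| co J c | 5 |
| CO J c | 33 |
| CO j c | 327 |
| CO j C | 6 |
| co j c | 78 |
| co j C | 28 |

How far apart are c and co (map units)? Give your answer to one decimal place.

19.4 map units

The two most frequent reciprocal classes, co J C and CO j c, are the parental types, so the F1 was co J C / CO j c.
The two rarest classes, co J c and CO j C, are the double crossovers. Comparing them with the parentals, only the c allele has switched, so c is the middle locus and the order is j – c – co.
Crossovers in the c–co interval produce the single-crossover classes CO J C and co j c (66 + 78 = 144) plus the double crossovers (11).
RF(c–co) = (144 + 11) / 800 = 155/800 = 0.1938 → 19.4 map units.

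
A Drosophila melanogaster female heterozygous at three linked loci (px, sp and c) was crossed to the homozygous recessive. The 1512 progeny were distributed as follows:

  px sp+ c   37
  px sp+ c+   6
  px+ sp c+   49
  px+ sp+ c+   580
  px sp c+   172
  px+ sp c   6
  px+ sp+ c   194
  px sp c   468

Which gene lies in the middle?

The two most frequent reciprocal classes, px sp c and px+ sp+ c+, are the parental types, so the F1 was px sp c / px+ sp+ c+.
The two rarest classes, px+ sp c and px sp+ c+, are the double crossovers. Comparing them with the parentals, only the px allele has switched, so px is the middle locus and the order is sp – px – c.

px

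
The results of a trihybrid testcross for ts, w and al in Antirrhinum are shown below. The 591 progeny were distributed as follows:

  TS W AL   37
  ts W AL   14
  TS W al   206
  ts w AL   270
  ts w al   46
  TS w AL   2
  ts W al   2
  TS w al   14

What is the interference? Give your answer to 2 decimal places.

0.15

The two most frequent reciprocal classes, TS W al and ts w AL, are the parental types, so the F1 was TS W al / ts w AL.
The two rarest classes, ts W al and TS w AL, are the double crossovers. Comparing them with the parentals, only the ts allele has switched, so ts is the middle locus and the order is al – ts – w.
al–ts: (83 + 4)/591 = 0.1472; ts–w: (28 + 4)/591 = 0.0541.
Expected DCO frequency = 0.1472 × 0.0541 ≈ 0.00796; observed = 4/591 ≈ 0.00677.
Coefficient of coincidence = 0.00677/0.00796 ≈ 0.85; interference = 1 − 0.85 = 0.15.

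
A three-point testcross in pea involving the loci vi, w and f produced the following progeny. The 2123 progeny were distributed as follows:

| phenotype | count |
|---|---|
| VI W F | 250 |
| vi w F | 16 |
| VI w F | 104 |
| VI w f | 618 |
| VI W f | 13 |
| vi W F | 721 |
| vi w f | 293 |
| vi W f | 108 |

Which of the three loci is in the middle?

w

The two most frequent reciprocal classes, vi W F and VI w f, are the parental types, so the F1 was vi W F / VI w f.
The two rarest classes, vi w F and VI W f, are the double crossovers. Comparing them with the parentals, only the w allele has switched, so w is the middle locus and the order is f – w – vi.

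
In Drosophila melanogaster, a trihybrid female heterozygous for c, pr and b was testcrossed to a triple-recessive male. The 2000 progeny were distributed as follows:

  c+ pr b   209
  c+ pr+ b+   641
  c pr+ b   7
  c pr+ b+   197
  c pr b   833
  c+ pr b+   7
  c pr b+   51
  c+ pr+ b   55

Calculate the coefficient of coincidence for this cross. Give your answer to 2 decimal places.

0.56

The two most frequent reciprocal classes, c pr b and c+ pr+ b+, are the parental types, so the F1 was c pr b / c+ pr+ b+.
The two rarest classes, c pr+ b and c+ pr b+, are the double crossovers. Comparing them with the parentals, only the pr allele has switched, so pr is the middle locus and the order is b – pr – c.
b–pr: (106 + 14)/2000 = 0.0600; pr–c: (406 + 14)/2000 = 0.2100.
Expected DCO frequency = 0.0600 × 0.2100 ≈ 0.01260; observed = 14/2000 ≈ 0.00700.
Coefficient of coincidence = 0.00700/0.01260 ≈ 0.56.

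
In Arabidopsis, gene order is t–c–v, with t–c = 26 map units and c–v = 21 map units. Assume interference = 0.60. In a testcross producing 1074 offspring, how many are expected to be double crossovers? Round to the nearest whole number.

23

Map distances give recombination frequencies of 0.260 and 0.210 for the two intervals.
With interference 0.60 (so coincidence = 0.40), expected double-crossover frequency = 0.260 × 0.210 × 0.40 = 0.02184.
Expected number = 0.02184 × 1074 = 23.46 ≈ 23.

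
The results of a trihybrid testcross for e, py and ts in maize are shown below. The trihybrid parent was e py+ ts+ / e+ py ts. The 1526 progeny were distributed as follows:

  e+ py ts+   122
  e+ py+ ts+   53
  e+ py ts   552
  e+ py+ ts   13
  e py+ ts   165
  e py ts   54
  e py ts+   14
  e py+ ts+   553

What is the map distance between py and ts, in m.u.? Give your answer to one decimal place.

20.6 m.u.

The two rarest classes, e py ts+ and e+ py+ ts, are the double crossovers. Comparing them with the parentals, only the py allele has switched, so py is the middle locus and the order is ts – py – e.
Crossovers in the ts–py interval produce the single-crossover classes e py+ ts and e+ py ts+ (165 + 122 = 287) plus the double crossovers (27).
RF(ts–py) = (287 + 27) / 1526 = 314/1526 = 0.2058 → 20.6 m.u.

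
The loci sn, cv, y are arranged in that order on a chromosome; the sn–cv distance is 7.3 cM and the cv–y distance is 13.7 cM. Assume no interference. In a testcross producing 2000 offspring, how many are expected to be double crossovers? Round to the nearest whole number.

Map distances give recombination frequencies of 0.073 and 0.137 for the two intervals.
With no interference, expected double-crossover frequency = 0.073 × 0.137 = 0.01000.
Expected number = 0.01000 × 2000 = 20.00 ≈ 20.

20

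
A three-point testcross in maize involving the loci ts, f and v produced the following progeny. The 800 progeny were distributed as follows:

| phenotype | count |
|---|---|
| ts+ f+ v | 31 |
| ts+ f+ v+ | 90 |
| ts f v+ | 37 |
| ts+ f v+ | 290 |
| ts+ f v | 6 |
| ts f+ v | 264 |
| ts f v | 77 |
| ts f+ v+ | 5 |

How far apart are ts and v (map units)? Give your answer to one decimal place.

9.9 map units

The two most frequent reciprocal classes, ts f+ v and ts+ f v+, are the parental types, so the F1 was ts f+ v / ts+ f v+.
The two rarest classes, ts f+ v+ and ts+ f v, are the double crossovers. Comparing them with the parentals, only the v allele has switched, so v is the middle locus and the order is f – v – ts.
Crossovers in the v–ts interval produce the single-crossover classes ts+ f+ v and ts f v+ (31 + 37 = 68) plus the double crossovers (11).
RF(v–ts) = (68 + 11) / 800 = 79/800 = 0.0988 → 9.9 map units.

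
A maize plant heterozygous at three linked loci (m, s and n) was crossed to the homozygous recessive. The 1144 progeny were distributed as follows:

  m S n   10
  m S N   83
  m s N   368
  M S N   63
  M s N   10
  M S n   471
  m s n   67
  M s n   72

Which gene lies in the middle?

m

The two most frequent reciprocal classes, M S n and m s N, are the parental types, so the F1 was M S n / m s N.
The two rarest classes, m S n and M s N, are the double crossovers. Comparing them with the parentals, only the m allele has switched, so m is the middle locus and the order is s – m – n.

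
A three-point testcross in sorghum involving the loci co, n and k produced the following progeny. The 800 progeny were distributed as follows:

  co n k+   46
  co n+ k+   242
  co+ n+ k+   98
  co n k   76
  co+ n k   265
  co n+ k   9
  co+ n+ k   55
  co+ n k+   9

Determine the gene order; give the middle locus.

k

The two most frequent reciprocal classes, co+ n k and co n+ k+, are the parental types, so the F1 was co+ n k / co n+ k+.
The two rarest classes, co+ n k+ and co n+ k, are the double crossovers. Comparing them with the parentals, only the k allele has switched, so k is the middle locus and the order is co – k – n.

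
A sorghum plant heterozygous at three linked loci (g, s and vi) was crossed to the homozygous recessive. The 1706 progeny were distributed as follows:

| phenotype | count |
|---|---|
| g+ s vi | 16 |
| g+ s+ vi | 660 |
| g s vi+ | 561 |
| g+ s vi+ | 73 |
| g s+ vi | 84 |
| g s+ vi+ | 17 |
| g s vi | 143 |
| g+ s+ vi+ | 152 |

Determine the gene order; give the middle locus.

The two most frequent reciprocal classes, g+ s+ vi and g s vi+, are the parental types, so the F1 was g+ s+ vi / g s vi+.
The two rarest classes, g+ s vi and g s+ vi+, are the double crossovers. Comparing them with the parentals, only the s allele has switched, so s is the middle locus and the order is g – s – vi.

s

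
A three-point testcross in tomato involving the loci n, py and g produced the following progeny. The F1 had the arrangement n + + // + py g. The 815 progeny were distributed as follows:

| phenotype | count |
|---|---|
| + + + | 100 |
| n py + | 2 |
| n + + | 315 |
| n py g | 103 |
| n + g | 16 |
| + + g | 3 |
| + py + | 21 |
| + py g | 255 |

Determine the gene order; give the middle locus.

py

The two rarest classes, n py + and + + g, are the double crossovers. Comparing them with the parentals, only the py allele has switched, so py is the middle locus and the order is n – py – g.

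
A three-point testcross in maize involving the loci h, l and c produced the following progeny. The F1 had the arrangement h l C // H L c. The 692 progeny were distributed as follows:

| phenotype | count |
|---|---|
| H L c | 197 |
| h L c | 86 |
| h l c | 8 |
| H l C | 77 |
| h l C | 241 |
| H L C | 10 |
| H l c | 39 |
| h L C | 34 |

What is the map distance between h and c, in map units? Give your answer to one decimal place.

26.2 map units

The two rarest classes, h l c and H L C, are the double crossovers. Comparing them with the parentals, only the c allele has switched, so c is the middle locus and the order is l – c – h.
Crossovers in the c–h interval produce the single-crossover classes H l C and h L c (77 + 86 = 163) plus the double crossovers (18).
RF(c–h) = (163 + 18) / 692 = 181/692 = 0.2616 → 26.2 map units.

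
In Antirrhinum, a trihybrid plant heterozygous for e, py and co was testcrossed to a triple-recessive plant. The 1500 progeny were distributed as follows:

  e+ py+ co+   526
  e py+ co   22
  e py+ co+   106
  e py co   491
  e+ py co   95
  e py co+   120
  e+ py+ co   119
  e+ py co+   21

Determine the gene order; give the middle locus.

The two most frequent reciprocal classes, e+ py+ co+ and e py co, are the parental types, so the F1 was e+ py+ co+ / e py co.
The two rarest classes, e+ py co+ and e py+ co, are the double crossovers. Comparing them with the parentals, only the py allele has switched, so py is the middle locus and the order is co – py – e.

py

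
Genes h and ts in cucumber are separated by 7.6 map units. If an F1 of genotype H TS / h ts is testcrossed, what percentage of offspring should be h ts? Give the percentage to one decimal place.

A map distance of 7.6 map units corresponds to a recombination frequency of 0.076.
The F1 is H TS / h ts, so h ts is a parental gamete class with expected frequency (1 − r)/2 = 0.924/2 = 0.4620.
That is 0.4620 = 46.2% of the progeny.

46.2%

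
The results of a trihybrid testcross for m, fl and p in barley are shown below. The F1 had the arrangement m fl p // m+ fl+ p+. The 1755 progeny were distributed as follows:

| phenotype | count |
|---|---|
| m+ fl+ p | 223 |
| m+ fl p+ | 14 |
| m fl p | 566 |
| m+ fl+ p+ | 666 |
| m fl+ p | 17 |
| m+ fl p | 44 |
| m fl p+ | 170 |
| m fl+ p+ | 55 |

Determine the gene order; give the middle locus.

The two rarest classes, m fl+ p and m+ fl p+, are the double crossovers. Comparing them with the parentals, only the fl allele has switched, so fl is the middle locus and the order is p – fl – m.

fl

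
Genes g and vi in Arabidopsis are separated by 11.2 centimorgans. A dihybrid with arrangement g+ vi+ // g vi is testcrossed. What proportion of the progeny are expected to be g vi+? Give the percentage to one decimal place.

5.6%

A map distance of 11.2 centimorgans corresponds to a recombination frequency of 0.112.
The F1 is g+ vi+ / g vi, so g vi+ is a recombinant gamete class with expected frequency r/2 = 0.112/2 = 0.0560.
That is 0.0560 = 5.6% of the progeny.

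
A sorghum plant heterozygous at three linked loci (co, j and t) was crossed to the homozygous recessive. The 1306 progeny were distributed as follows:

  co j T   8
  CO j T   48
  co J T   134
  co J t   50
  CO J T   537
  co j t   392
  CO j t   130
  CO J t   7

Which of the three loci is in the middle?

t

The two most frequent reciprocal classes, co j t and CO J T, are the parental types, so the F1 was co j t / CO J T.
The two rarest classes, co j T and CO J t, are the double crossovers. Comparing them with the parentals, only the t allele has switched, so t is the middle locus and the order is co – t – j.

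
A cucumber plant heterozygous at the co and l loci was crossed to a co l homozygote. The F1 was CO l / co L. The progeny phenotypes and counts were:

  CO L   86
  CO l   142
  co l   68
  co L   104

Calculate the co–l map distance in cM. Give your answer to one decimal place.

38.5 cM

The recombinant classes are CO L and co l: 86 + 68 = 154.
Recombination frequency = 154/400 = 0.3850 ≈ 38.5%, i.e. 38.5 cM.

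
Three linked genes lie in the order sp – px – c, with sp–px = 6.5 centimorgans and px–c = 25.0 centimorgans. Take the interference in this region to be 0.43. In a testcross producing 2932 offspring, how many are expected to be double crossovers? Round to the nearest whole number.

27

Map distances give recombination frequencies of 0.065 and 0.250 for the two intervals.
With interference 0.43 (so coincidence = 0.57), expected double-crossover frequency = 0.065 × 0.250 × 0.57 = 0.00926.
Expected number = 0.00926 × 2932 = 27.16 ≈ 27.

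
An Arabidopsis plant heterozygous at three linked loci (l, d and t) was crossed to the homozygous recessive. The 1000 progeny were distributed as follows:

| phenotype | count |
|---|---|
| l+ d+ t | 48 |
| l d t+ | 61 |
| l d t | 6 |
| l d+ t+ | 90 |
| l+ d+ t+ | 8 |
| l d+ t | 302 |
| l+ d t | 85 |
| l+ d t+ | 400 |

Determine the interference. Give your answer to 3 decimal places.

0.398

The two most frequent reciprocal classes, l+ d t+ and l d+ t, are the parental types, so the F1 was l+ d t+ / l d+ t.
The two rarest classes, l+ d+ t+ and l d t, are the double crossovers. Comparing them with the parentals, only the d allele has switched, so d is the middle locus and the order is t – d – l.
t–d: (175 + 14)/1000 = 0.1890; d–l: (109 + 14)/1000 = 0.1230.
Expected DCO frequency = 0.1890 × 0.1230 ≈ 0.02325; observed = 14/1000 ≈ 0.01400.
Coefficient of coincidence = 0.01400/0.02325 ≈ 0.602; interference = 1 − 0.602 = 0.398.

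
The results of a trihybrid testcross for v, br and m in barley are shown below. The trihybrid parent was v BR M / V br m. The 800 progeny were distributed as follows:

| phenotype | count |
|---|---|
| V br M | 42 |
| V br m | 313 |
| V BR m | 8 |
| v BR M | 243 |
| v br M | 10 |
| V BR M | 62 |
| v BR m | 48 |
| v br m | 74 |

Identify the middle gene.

The two rarest classes, v br M and V BR m, are the double crossovers. Comparing them with the parentals, only the br allele has switched, so br is the middle locus and the order is v – br – m.

br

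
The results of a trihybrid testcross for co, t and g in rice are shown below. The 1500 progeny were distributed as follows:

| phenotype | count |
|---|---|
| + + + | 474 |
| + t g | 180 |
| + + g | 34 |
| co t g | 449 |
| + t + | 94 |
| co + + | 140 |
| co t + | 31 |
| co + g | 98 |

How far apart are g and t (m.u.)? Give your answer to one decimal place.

The two most frequent reciprocal classes, + + + and co t g, are the parental types, so the F1 was + + + / co t g.
The two rarest classes, + + g and co t +, are the double crossovers. Comparing them with the parentals, only the g allele has switched, so g is the middle locus and the order is t – g – co.
Crossovers in the t–g interval produce the single-crossover classes + t + and co + g (94 + 98 = 192) plus the double crossovers (65).
RF(t–g) = (192 + 65) / 1500 = 257/1500 = 0.1713 → 17.1 m.u.

17.1 m.u.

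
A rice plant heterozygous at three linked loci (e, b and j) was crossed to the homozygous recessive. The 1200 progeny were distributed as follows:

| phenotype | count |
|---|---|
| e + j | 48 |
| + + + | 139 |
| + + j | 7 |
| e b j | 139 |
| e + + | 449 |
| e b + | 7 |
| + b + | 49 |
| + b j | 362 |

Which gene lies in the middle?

The two most frequent reciprocal classes, e + + and + b j, are the parental types, so the F1 was e + + / + b j.
The two rarest classes, e b + and + + j, are the double crossovers. Comparing them with the parentals, only the b allele has switched, so b is the middle locus and the order is e – b – j.

b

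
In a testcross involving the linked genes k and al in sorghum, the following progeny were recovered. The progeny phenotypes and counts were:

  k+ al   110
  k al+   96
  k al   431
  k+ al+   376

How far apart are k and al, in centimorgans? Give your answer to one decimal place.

20.3 centimorgans

The two most frequent classes, k+ al+ (376) and k al (431), are the parental types, so the F1 was k+ al+ / k al.
The recombinant classes are k+ al and k al+: 110 + 96 = 206.
Recombination frequency = 206/1013 = 0.2034 ≈ 20.3%, i.e. 20.3 centimorgans.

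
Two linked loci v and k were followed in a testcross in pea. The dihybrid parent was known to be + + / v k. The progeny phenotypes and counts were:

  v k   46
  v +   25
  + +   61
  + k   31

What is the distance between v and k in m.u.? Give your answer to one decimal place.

The recombinant classes are + k and v +: 31 + 25 = 56.
Recombination frequency = 56/163 = 0.3436 ≈ 34.4%, i.e. 34.4 m.u.

34.4 m.u.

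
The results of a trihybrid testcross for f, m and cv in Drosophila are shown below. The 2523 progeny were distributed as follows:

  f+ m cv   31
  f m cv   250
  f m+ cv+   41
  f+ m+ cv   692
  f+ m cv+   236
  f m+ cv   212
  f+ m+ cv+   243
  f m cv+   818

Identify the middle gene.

The two most frequent reciprocal classes, f+ m+ cv and f m cv+, are the parental types, so the F1 was f+ m+ cv / f m cv+.
The two rarest classes, f+ m cv and f m+ cv+, are the double crossovers. Comparing them with the parentals, only the m allele has switched, so m is the middle locus and the order is cv – m – f.

m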